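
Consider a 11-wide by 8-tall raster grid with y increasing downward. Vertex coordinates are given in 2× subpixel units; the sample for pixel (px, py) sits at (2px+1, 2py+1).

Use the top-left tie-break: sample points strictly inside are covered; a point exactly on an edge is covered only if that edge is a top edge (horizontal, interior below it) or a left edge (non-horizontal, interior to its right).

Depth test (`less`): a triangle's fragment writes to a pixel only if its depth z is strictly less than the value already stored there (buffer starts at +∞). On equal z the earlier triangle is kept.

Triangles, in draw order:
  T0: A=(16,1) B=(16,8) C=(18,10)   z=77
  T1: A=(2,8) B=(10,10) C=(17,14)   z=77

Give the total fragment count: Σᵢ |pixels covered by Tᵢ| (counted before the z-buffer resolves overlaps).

T0:
  2·area = 14  (B↔C swapped to make it positive)
  edge (16, 1)→(18, 10): d=(2,9) right/bottom  bias=-1
  edge (18, 10)→(16, 8): d=(-2,-2) top-left  bias=+0
  edge (16, 8)→(16, 1): d=(0,-7) top-left  bias=+0
    (4,0)@(9, 1): e=[63,0,-49] → ·  [on edge]
    (5,1)@(11, 3): e=[49,0,-35] → ·  [on edge]
    (6,2)@(13, 5): e=[35,0,-21] → ·  [on edge]
    (7,3)@(15, 7): e=[21,0,-7] → ·  [on edge]
    (8,3)@(17, 7): e=[3,4,7] → #
    (9,3)@(19, 7): e=[-15,8,21] → ·
    (8,4)@(17, 9): e=[7,0,7] → #  [on edge]
    (9,4)@(19, 9): e=[-11,4,21] → ·
    (8,5)@(17, 11): e=[11,-4,7] → ·
    (9,5)@(19, 11): e=[-7,0,21] → ·  [on edge]
    (10,6)@(21, 13): e=[-21,0,35] → ·  [on edge]
  covered (2 px):
    · · · · · · · · · · ·
    · · · · · · · · · · ·
    · · · · · · · · · · ·
    · · · · · · · · # · ·
    · · · · · · · · # · ·
    · · · · · · · · · · ·
    · · · · · · · · · · ·
    · · · · · · · · · · ·
T1:
  2·area = 18
  edge (2, 8)→(10, 10): d=(8,2) right/bottom  bias=-1
  edge (10, 10)→(17, 14): d=(7,4) right/bottom  bias=-1
  edge (17, 14)→(2, 8): d=(-15,-6) top-left  bias=+0
    (2,4)@(5, 9): e=[2,13,3] → #
    (3,4)@(7, 9): e=[-2,5,15] → ·
    (2,5)@(5, 11): e=[18,27,-27] → ·
    (5,5)@(11, 11): e=[6,3,9] → #
    (6,5)@(13, 11): e=[2,-5,21] → ·
    (5,6)@(11, 13): e=[22,17,-21] → ·
    (7,6)@(15, 13): e=[14,1,3] → #
    (8,6)@(17, 13): e=[10,-7,15] → ·
    (7,7)@(15, 15): e=[30,15,-27] → ·
  covered (3 px):
    · · · · · · · · · · ·
    · · · · · · · · · · ·
    · · · · · · · · · · ·
    · · · · · · · · · · ·
    · · # · · · · · · · ·
    · · · · · # · · · · ·
    · · · · · · · # · · ·
    · · · · · · · · · · ·

Result: 5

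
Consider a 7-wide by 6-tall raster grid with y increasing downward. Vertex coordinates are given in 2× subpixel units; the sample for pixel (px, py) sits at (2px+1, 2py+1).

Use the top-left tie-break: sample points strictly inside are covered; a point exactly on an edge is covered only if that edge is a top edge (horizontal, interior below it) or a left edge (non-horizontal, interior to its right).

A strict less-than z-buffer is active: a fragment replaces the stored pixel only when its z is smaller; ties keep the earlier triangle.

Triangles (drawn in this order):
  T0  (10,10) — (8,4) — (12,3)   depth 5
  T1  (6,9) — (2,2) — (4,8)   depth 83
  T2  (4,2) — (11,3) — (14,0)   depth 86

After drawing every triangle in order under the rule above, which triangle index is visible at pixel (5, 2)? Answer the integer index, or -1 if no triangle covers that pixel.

T0:
  2·area = 26
  edge (10, 10)→(8, 4): d=(-2,-6) top-left  bias=+0
  edge (8, 4)→(12, 3): d=(4,-1) top-left  bias=+0
  edge (12, 3)→(10, 10): d=(-2,7) right/bottom  bias=-1
    (3,0)@(7, 1): e=[0,-13,39] → .  [on edge]
    (4,2)@(9, 5): e=[4,5,17] → X
    (5,2)@(11, 5): e=[16,7,3] → X
    (6,2)@(13, 5): e=[28,9,-11] → .
    (4,3)@(9, 7): e=[0,13,13] → X  [on edge]
    (5,3)@(11, 7): e=[12,15,-1] → .
    (4,4)@(9, 9): e=[-4,21,9] → .
  covered (3 px):
    . . . . . . .
    . . . . . . .
    . . . . X X .
    . . . . X . .
    . . . . . . .
    . . . . . . .
T1:
  2·area = 10  (B↔C swapped to make it positive)
  edge (6, 9)→(4, 8): d=(-2,-1) top-left  bias=+0
  edge (4, 8)→(2, 2): d=(-2,-6) top-left  bias=+0
  edge (2, 2)→(6, 9): d=(4,7) right/bottom  bias=-1
    (1,2)@(3, 5): e=[5,0,5] → X  [on edge]
    (2,2)@(5, 5): e=[7,12,-9] → .
    (1,3)@(3, 7): e=[1,-4,13] → .
    (2,5)@(5, 11): e=[-5,0,15] → .  [on edge]
  covered (1 px):
    . . . . . . .
    . . . . . . .
    . X . . . . .
    . . . . . . .
    . . . . . . .
    . . . . . . .
T2:
  2·area = 24  (B↔C swapped to make it positive)
  edge (4, 2)→(14, 0): d=(10,-2) top-left  bias=+0
  edge (14, 0)→(11, 3): d=(-3,3) right/bottom  bias=-1
  edge (11, 3)→(4, 2): d=(-7,-1) top-left  bias=+0
    (4,0)@(9, 1): e=[0,12,12] → X  [on edge]
    (5,0)@(11, 1): e=[4,6,14] → X
    (6,0)@(13, 1): e=[8,0,16] → .  [on edge]
    (4,1)@(9, 3): e=[20,6,-2] → .
    (5,1)@(11, 3): e=[24,0,0] → .  [on edge]
    (4,2)@(9, 5): e=[40,0,-16] → .  [on edge]
    (3,3)@(7, 7): e=[56,0,-32] → .  [on edge]
    (2,4)@(5, 9): e=[72,0,-48] → .  [on edge]
    (1,5)@(3, 11): e=[88,0,-64] → .  [on edge]
  covered (2 px):
    . . . . X X .
    . . . . . . .
    . . . . . . .
    . . . . . . .
    . . . . . . .
    . . . . . . .

Z-buffer (winner per pixel, '.' = empty):
  . . . . 2 2 .
  . . . . . . .
  . 1 . . 0 0 .
  . . . . 0 . .
  . . . . . . .
  . . . . . . .

Final: 0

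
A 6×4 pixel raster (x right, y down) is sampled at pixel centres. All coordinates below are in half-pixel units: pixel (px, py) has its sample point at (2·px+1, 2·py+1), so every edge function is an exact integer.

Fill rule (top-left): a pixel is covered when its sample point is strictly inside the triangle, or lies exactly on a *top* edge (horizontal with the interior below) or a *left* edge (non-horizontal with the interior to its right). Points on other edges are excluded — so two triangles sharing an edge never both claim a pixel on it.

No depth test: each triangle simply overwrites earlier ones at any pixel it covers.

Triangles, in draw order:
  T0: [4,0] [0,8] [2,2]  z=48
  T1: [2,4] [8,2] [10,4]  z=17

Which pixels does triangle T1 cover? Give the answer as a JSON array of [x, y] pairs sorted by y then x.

T0:
  2·area = 8
  edge (4, 0)→(0, 8): d=(-4,8) right/bottom  bias=-1
  edge (0, 8)→(2, 2): d=(2,-6) top-left  bias=+0
  edge (2, 2)→(4, 0): d=(2,-2) top-left  bias=+0
    (1,0)@(3, 1): e=[4,4,0] → X  [on edge]
    (2,0)@(5, 1): e=[-12,16,4] → .
    (0,1)@(1, 3): e=[12,-4,0] → .  [on edge]
    (1,1)@(3, 3): e=[-4,8,4] → .
    (0,2)@(1, 5): e=[4,0,4] → X  [on edge]
    (1,2)@(3, 5): e=[-12,12,8] → .
    (0,3)@(1, 7): e=[-4,4,8] → .
  covered (2 px):
    . X . . . .
    . . . . . .
    X . . . . .
    . . . . . .
T1:
  2·area = 16
  edge (2, 4)→(8, 2): d=(6,-2) top-left  bias=+0
  edge (8, 2)→(10, 4): d=(2,2) right/bottom  bias=-1
  edge (10, 4)→(2, 4): d=(-8,0) right/bottom  bias=-1
    (3,0)@(7, 1): e=[-8,0,24] → .  [on edge]
    (5,0)@(11, 1): e=[0,-8,24] → .  [on edge]
    (2,1)@(5, 3): e=[0,8,8] → X  [on edge]
    (3,1)@(7, 3): e=[4,4,8] → X
    (4,1)@(9, 3): e=[8,0,8] → .  [on edge]
    (2,2)@(5, 5): e=[12,12,-8] → .
    (3,2)@(7, 5): e=[16,8,-8] → .
    (5,2)@(11, 5): e=[24,0,-8] → .  [on edge]
  covered (2 px):
    . . . . . .
    . . X X . .
    . . . . . .
    . . . . . .

Answer: [[2,1],[3,1]]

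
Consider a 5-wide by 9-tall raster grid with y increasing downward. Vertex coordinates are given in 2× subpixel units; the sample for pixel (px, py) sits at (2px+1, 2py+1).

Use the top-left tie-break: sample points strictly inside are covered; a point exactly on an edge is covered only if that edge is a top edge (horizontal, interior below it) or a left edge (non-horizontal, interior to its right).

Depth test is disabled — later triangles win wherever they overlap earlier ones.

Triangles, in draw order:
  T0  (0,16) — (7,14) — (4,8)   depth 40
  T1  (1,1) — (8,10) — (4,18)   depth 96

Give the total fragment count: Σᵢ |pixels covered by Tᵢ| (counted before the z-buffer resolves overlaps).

T0:
  2·area = 48  (B↔C swapped to make it positive)
  edge (0, 16)→(4, 8): d=(4,-8) top-left  bias=+0
  edge (4, 8)→(7, 14): d=(3,6) right/bottom  bias=-1
  edge (7, 14)→(0, 16): d=(-7,2) right/bottom  bias=-1
    (1,5)@(3, 11): e=[4,15,29] → █
    (2,5)@(5, 11): e=[20,3,25] → █
    (3,5)@(7, 11): e=[36,-9,21] → ·
    (1,6)@(3, 13): e=[12,21,15] → █
    (3,6)@(7, 13): e=[44,-3,7] → ·
    (0,7)@(1, 15): e=[4,39,5] → █
    (2,7)@(5, 15): e=[36,15,-3] → ·
    (0,8)@(1, 17): e=[12,45,-9] → ·
    (1,8)@(3, 17): e=[28,33,-13] → ·
  covered (6 px):
    · · · · ·
    · · · · ·
    · · · · ·
    · · · · ·
    · · · · ·
    · █ █ · ·
    · █ █ · ·
    █ █ · · ·
    · · · · ·
T1:
  2·area = 92
  edge (1, 1)→(8, 10): d=(7,9) right/bottom  bias=-1
  edge (8, 10)→(4, 18): d=(-4,8) right/bottom  bias=-1
  edge (4, 18)→(1, 1): d=(-3,-17) top-left  bias=+0
    (0,0)@(1, 1): e=[0,92,0] → ·  [on edge]
    (1,2)@(3, 5): e=[10,60,22] → █
    (2,2)@(5, 5): e=[-8,44,56] → ·
    (1,3)@(3, 7): e=[24,52,16] → █
    (2,3)@(5, 7): e=[6,36,50] → █
    (3,3)@(7, 7): e=[-12,20,84] → ·
    (1,4)@(3, 9): e=[38,44,10] → █
    (3,4)@(7, 9): e=[2,12,78] → █
    (4,4)@(9, 9): e=[-16,-4,112] → ·
    (1,5)@(3, 11): e=[52,36,4] → █
    (4,5)@(9, 11): e=[-2,-12,106] → ·
    (1,6)@(3, 13): e=[66,28,-2] → ·
  covered (11 px):
    · · · · ·
    · · · · ·
    · █ · · ·
    · █ █ · ·
    · █ █ █ ·
    · █ █ █ ·
    · · █ · ·
    · · █ · ·
    · · · · ·

Answer: 17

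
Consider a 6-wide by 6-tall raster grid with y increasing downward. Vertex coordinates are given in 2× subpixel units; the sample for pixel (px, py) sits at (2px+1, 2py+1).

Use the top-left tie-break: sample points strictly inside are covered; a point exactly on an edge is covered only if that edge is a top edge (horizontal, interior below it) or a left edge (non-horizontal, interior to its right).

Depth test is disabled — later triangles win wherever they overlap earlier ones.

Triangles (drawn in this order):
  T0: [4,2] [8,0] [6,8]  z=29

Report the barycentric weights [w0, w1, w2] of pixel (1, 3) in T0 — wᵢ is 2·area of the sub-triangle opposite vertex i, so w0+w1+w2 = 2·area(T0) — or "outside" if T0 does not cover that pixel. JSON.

T0:
  2·area = 28
  edge (4, 2)→(8, 0): d=(4,-2) top-left  bias=+0
  edge (8, 0)→(6, 8): d=(-2,8) right/bottom  bias=-1
  edge (6, 8)→(4, 2): d=(-2,-6) top-left  bias=+0
    (3,0)@(7, 1): e=[2,6,20] → █
    (4,0)@(9, 1): e=[6,-10,32] → ·
    (2,1)@(5, 3): e=[6,18,4] → █
    (4,1)@(9, 3): e=[14,-14,28] → ·
    (2,2)@(5, 5): e=[14,14,0] → █  [on edge]
    (3,2)@(7, 5): e=[18,-2,12] → ·
    (2,3)@(5, 7): e=[22,10,-4] → ·
    (3,5)@(7, 11): e=[42,-14,0] → ·  [on edge]
  covered (4 px):
    · · · █ · ·
    · · █ █ · ·
    · · █ · · ·
    · · · · · ·
    · · · · · ·
    · · · · · ·

Final: "outside"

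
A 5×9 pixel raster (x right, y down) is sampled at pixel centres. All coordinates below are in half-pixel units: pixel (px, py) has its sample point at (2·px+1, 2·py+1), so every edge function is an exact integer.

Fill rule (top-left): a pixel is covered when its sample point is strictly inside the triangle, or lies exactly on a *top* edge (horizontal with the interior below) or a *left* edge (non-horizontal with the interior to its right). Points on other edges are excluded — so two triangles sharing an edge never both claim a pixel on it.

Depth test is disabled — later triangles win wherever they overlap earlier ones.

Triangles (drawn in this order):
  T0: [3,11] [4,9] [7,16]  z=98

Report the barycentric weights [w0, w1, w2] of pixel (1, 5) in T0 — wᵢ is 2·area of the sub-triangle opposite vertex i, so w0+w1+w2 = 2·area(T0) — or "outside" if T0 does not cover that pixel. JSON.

T0:
  2·area = 13
  edge (3, 11)→(4, 9): d=(1,-2) top-left  bias=+0
  edge (4, 9)→(7, 16): d=(3,7) right/bottom  bias=-1
  edge (7, 16)→(3, 11): d=(-4,-5) top-left  bias=+0
    (3,1)@(7, 3): e=[0,-39,52] → ·  [on edge]
    (2,3)@(5, 7): e=[0,-13,26] → ·  [on edge]
    (1,5)@(3, 11): e=[0,13,0] → █  [on edge]
    (2,5)@(5, 11): e=[4,-1,10] → ·
    (1,6)@(3, 13): e=[2,19,-8] → ·
    (2,6)@(5, 13): e=[6,5,2] → █
    (3,6)@(7, 13): e=[10,-9,12] → ·
    (0,7)@(1, 15): e=[0,39,-26] → ·  [on edge]
    (2,7)@(5, 15): e=[8,11,-6] → ·
  covered (2 px):
    · · · · ·
    · · · · ·
    · · · · ·
    · · · · ·
    · · · · ·
    · █ · · ·
    · · █ · ·
    · · · · ·
    · · · · ·

Final: [13,0,0]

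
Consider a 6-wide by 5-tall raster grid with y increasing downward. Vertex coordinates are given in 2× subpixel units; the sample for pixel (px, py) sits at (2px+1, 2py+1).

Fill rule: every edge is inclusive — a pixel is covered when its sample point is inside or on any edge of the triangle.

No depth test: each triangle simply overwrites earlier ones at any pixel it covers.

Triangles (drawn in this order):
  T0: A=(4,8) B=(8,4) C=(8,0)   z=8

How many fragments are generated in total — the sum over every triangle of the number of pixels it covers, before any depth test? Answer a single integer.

T0:
  2·area = 16  (B↔C swapped to make it positive)
  edge (4, 8)→(8, 0): d=(4,-8) inclusive
  edge (8, 0)→(8, 4): d=(0,4) inclusive
  edge (8, 4)→(4, 8): d=(-4,4) inclusive
    (5,0)@(11, 1): e=[28,-12,0] → .  [on edge]
    (3,1)@(7, 3): e=[4,4,8] → X
    (4,1)@(9, 3): e=[20,-4,0] → .  [on edge]
    (3,2)@(7, 5): e=[12,4,0] → X  [on edge]
    (4,2)@(9, 5): e=[28,-4,-8] → .
    (2,3)@(5, 7): e=[4,12,0] → X  [on edge]
    (3,3)@(7, 7): e=[20,4,-8] → .
    (1,4)@(3, 9): e=[-4,20,0] → .  [on edge]
    (2,4)@(5, 9): e=[12,12,-8] → .
  covered (3 px):
    . . . . . .
    . . . X . .
    . . . X . .
    . . X . . .
    . . . . . .

Final: 3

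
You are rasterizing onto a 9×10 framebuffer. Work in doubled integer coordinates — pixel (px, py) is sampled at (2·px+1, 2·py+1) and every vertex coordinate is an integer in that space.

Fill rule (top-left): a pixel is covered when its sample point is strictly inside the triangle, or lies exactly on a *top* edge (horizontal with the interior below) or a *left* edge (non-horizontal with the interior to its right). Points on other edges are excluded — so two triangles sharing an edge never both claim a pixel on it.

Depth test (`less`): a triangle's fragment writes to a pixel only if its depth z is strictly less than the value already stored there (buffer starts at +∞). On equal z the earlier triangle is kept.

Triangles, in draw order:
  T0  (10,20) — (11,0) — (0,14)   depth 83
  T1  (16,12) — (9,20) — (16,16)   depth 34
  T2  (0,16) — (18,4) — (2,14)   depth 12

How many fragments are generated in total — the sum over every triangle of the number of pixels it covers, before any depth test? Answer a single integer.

T0:
  2·area = 206  (B↔C swapped to make it positive)
  edge (10, 20)→(0, 14): d=(-10,-6) top-left  bias=+0
  edge (0, 14)→(11, 0): d=(11,-14) top-left  bias=+0
  edge (11, 0)→(10, 20): d=(-1,20) right/bottom  bias=-1
    (4,1)@(9, 3): e=[164,5,37] → X
    (5,1)@(11, 3): e=[176,33,-3] → .
    (4,2)@(9, 5): e=[144,27,35] → X
    (5,2)@(11, 5): e=[156,55,-5] → .
    (3,3)@(7, 7): e=[112,21,73] → X
    (5,3)@(11, 7): e=[136,77,-7] → .
    (2,4)@(5, 9): e=[80,15,111] → X
    (5,4)@(11, 9): e=[116,99,-9] → .
    (1,5)@(3, 11): e=[48,9,149] → X
    (5,5)@(11, 11): e=[96,121,-11] → .
    (0,6)@(1, 13): e=[16,3,187] → X
    (5,6)@(11, 13): e=[76,143,-13] → .
    (2,8)@(5, 17): e=[0,103,103] → X  [on edge]
  covered (24 px):
    . . . . . . . . .
    . . . . X . . . .
    . . . . X . . . .
    . . . X X . . . .
    . . X X X . . . .
    . X X X X . . . .
    X X X X X . . . .
    . X X X X . . . .
    . . X X X . . . .
    . . . . X . . . .
T1:
  2·area = 28  (B↔C swapped to make it positive)
  edge (16, 12)→(16, 16): d=(0,4) right/bottom  bias=-1
  edge (16, 16)→(9, 20): d=(-7,4) right/bottom  bias=-1
  edge (9, 20)→(16, 12): d=(7,-8) top-left  bias=+0
    (7,7)@(15, 15): e=[4,11,13] → X
    (8,7)@(17, 15): e=[-4,3,29] → .
    (6,8)@(13, 17): e=[12,5,11] → X
    (7,8)@(15, 17): e=[4,-3,27] → .
    (6,9)@(13, 19): e=[12,-9,25] → .
  covered (2 px):
    . . . . . . . . .
    . . . . . . . . .
    . . . . . . . . .
    . . . . . . . . .
    . . . . . . . . .
    . . . . . . . . .
    . . . . . . . . .
    . . . . . . . X .
    . . . . . . X . .
    . . . . . . . . .
T2:
  2·area = 12  (B↔C swapped to make it positive)
  edge (0, 16)→(2, 14): d=(2,-2) top-left  bias=+0
  edge (2, 14)→(18, 4): d=(16,-10) top-left  bias=+0
  edge (18, 4)→(0, 16): d=(-18,12) right/bottom  bias=-1
    (7,0)@(15, 1): e=[0,-78,90] → .  [on edge]
    (6,1)@(13, 3): e=[0,-66,78] → .  [on edge]
    (5,2)@(11, 5): e=[0,-54,66] → .  [on edge]
    (4,3)@(9, 7): e=[0,-42,54] → .  [on edge]
    (3,4)@(7, 9): e=[0,-30,42] → .  [on edge]
    (2,5)@(5, 11): e=[0,-18,30] → .  [on edge]
    (3,5)@(7, 11): e=[4,2,6] → X
    (4,5)@(9, 11): e=[8,22,-18] → .
    (1,6)@(3, 13): e=[0,-6,18] → .  [on edge]
    (3,6)@(7, 13): e=[8,34,-30] → .
    (0,7)@(1, 15): e=[0,6,6] → X  [on edge]
    (1,7)@(3, 15): e=[4,26,-18] → .
  covered (2 px):
    . . . . . . . . .
    . . . . . . . . .
    . . . . . . . . .
    . . . . . . . . .
    . . . . . . . . .
    . . . X . . . . .
    . . . . . . . . .
    X . . . . . . . .
    . . . . . . . . .
    . . . . . . . . .

Answer: 28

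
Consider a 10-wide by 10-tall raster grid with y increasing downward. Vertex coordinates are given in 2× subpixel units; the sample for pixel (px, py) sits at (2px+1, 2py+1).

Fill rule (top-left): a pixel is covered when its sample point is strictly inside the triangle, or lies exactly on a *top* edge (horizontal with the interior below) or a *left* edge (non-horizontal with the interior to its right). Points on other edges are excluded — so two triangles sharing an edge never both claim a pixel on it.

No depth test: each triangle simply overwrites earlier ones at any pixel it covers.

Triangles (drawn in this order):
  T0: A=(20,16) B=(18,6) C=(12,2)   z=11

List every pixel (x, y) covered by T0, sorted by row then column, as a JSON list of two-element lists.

T0:
  2·area = 52  (B↔C swapped to make it positive)
  edge (20, 16)→(12, 2): d=(-8,-14) top-left  bias=+0
  edge (12, 2)→(18, 6): d=(6,4) right/bottom  bias=-1
  edge (18, 6)→(20, 16): d=(2,10) right/bottom  bias=-1
    (8,0)@(17, 1): e=[78,-26,0] → ·  [on edge]
    (6,1)@(13, 3): e=[6,2,44] → #
    (7,1)@(15, 3): e=[34,-6,24] → ·
    (6,2)@(13, 5): e=[-10,14,48] → ·
    (7,2)@(15, 5): e=[18,6,28] → #
    (8,2)@(17, 5): e=[46,-2,8] → ·
    (7,3)@(15, 7): e=[2,18,32] → #
    (8,3)@(17, 7): e=[30,10,12] → #
    (9,3)@(19, 7): e=[58,2,-8] → ·
    (7,4)@(15, 9): e=[-14,30,36] → ·
    (8,4)@(17, 9): e=[14,22,16] → #
    (9,4)@(19, 9): e=[42,14,-4] → ·
    (9,5)@(19, 11): e=[26,26,0] → ·  [on edge]
  covered (6 px):
    · · · · · · · · · ·
    · · · · · · # · · ·
    · · · · · · · # · ·
    · · · · · · · # # ·
    · · · · · · · · # ·
    · · · · · · · · · ·
    · · · · · · · · · #
    · · · · · · · · · ·
    · · · · · · · · · ·
    · · · · · · · · · ·

Final: [[6,1],[7,2],[7,3],[8,3],[8,4],[9,6]]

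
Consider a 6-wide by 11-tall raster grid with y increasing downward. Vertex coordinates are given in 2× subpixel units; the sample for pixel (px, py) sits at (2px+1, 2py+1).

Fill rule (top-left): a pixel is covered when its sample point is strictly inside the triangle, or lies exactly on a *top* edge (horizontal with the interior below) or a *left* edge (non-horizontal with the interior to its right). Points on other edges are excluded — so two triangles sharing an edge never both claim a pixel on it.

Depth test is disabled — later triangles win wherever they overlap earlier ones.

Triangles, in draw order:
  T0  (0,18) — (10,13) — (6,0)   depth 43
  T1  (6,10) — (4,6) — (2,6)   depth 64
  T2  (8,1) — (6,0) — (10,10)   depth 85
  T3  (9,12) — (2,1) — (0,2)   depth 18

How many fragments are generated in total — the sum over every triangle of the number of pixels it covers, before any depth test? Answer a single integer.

T0:
  2·area = 150  (B↔C swapped to make it positive)
  edge (0, 18)→(6, 0): d=(6,-18) top-left  bias=+0
  edge (6, 0)→(10, 13): d=(4,13) right/bottom  bias=-1
  edge (10, 13)→(0, 18): d=(-10,5) right/bottom  bias=-1
    (2,1)@(5, 3): e=[0,25,125] → █  [on edge]
    (3,1)@(7, 3): e=[36,-1,115] → ·
    (2,2)@(5, 5): e=[12,33,105] → █
    (3,2)@(7, 5): e=[48,7,95] → █
    (4,2)@(9, 5): e=[84,-19,85] → ·
    (2,3)@(5, 7): e=[24,41,85] → █
    (4,3)@(9, 7): e=[96,-11,65] → ·
    (1,4)@(3, 9): e=[0,75,75] → █  [on edge]
    (4,4)@(9, 9): e=[108,-3,45] → ·
    (1,5)@(3, 11): e=[12,83,55] → █
    (4,5)@(9, 11): e=[120,5,25] → █
    (5,5)@(11, 11): e=[156,-21,15] → ·
    (0,7)@(1, 15): e=[0,125,25] → █  [on edge]
  covered (20 px):
    · · · · · ·
    · · █ · · ·
    · · █ █ · ·
    · · █ █ · ·
    · █ █ █ · ·
    · █ █ █ █ ·
    · █ █ █ █ ·
    █ █ █ · · ·
    █ · · · · ·
    · · · · · ·
    · · · · · ·
T1:
  2·area = 8  (B↔C swapped to make it positive)
  edge (6, 10)→(2, 6): d=(-4,-4) top-left  bias=+0
  edge (2, 6)→(4, 6): d=(2,0) top-left  bias=+0
  edge (4, 6)→(6, 10): d=(2,4) right/bottom  bias=-1
    (0,2)@(1, 5): e=[0,-2,10] → ·  [on edge]
    (1,3)@(3, 7): e=[0,2,6] → █  [on edge]
    (2,3)@(5, 7): e=[8,2,-2] → ·
    (1,4)@(3, 9): e=[-8,6,10] → ·
    (2,4)@(5, 9): e=[0,6,2] → █  [on edge]
    (3,4)@(7, 9): e=[8,6,-6] → ·
    (2,5)@(5, 11): e=[-8,10,6] → ·
    (3,5)@(7, 11): e=[0,10,-2] → ·  [on edge]
    (4,6)@(9, 13): e=[0,14,-6] → ·  [on edge]
    (5,7)@(11, 15): e=[0,18,-10] → ·  [on edge]
  covered (2 px):
    · · · · · ·
    · · · · · ·
    · · · · · ·
    · █ · · · ·
    · · █ · · ·
    · · · · · ·
    · · · · · ·
    · · · · · ·
    · · · · · ·
    · · · · · ·
    · · · · · ·
T2:
  2·area = 16  (B↔C swapped to make it positive)
  edge (8, 1)→(10, 10): d=(2,9) right/bottom  bias=-1
  edge (10, 10)→(6, 0): d=(-4,-10) top-left  bias=+0
  edge (6, 0)→(8, 1): d=(2,1) right/bottom  bias=-1
    (3,0)@(7, 1): e=[9,6,1] → █
    (4,0)@(9, 1): e=[-9,26,-1] → ·
    (3,1)@(7, 3): e=[13,-2,5] → ·
    (4,3)@(9, 7): e=[3,2,11] → █
    (5,3)@(11, 7): e=[-15,22,9] → ·
    (4,4)@(9, 9): e=[7,-6,15] → ·
  covered (2 px):
    · · · █ · ·
    · · · · · ·
    · · · · · ·
    · · · · █ ·
    · · · · · ·
    · · · · · ·
    · · · · · ·
    · · · · · ·
    · · · · · ·
    · · · · · ·
    · · · · · ·
T3:
  2·area = 29  (B↔C swapped to make it positive)
  edge (9, 12)→(0, 2): d=(-9,-10) top-left  bias=+0
  edge (0, 2)→(2, 1): d=(2,-1) top-left  bias=+0
  edge (2, 1)→(9, 12): d=(7,11) right/bottom  bias=-1
    (0,1)@(1, 3): e=[1,3,25] → █
    (1,1)@(3, 3): e=[21,5,3] → █
    (2,1)@(5, 3): e=[41,7,-19] → ·
    (0,2)@(1, 5): e=[-17,7,39] → ·
    (1,2)@(3, 5): e=[3,9,17] → █
    (2,2)@(5, 5): e=[23,11,-5] → ·
    (1,3)@(3, 7): e=[-15,13,31] → ·
    (2,3)@(5, 7): e=[5,15,9] → █
    (3,3)@(7, 7): e=[25,17,-13] → ·
    (2,4)@(5, 9): e=[-13,19,23] → ·
    (3,4)@(7, 9): e=[7,21,1] → █
    (4,4)@(9, 9): e=[27,23,-21] → ·
  covered (5 px):
    · · · · · ·
    █ █ · · · ·
    · █ · · · ·
    · · █ · · ·
    · · · █ · ·
    · · · · · ·
    · · · · · ·
    · · · · · ·
    · · · · · ·
    · · · · · ·
    · · · · · ·

Result: 29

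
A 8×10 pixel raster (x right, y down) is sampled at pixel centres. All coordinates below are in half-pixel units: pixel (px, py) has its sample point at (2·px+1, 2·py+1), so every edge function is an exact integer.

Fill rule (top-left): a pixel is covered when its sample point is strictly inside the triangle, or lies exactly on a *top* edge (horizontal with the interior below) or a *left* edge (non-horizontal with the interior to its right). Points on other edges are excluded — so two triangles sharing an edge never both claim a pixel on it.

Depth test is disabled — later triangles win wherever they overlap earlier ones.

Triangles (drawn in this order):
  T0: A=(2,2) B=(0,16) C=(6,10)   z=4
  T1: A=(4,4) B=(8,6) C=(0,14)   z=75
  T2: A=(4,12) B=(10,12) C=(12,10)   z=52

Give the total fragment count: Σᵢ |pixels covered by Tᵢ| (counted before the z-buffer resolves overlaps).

T0:
  2·area = 72  (B↔C swapped to make it positive)
  edge (2, 2)→(6, 10): d=(4,8) right/bottom  bias=-1
  edge (6, 10)→(0, 16): d=(-6,6) right/bottom  bias=-1
  edge (0, 16)→(2, 2): d=(2,-14) top-left  bias=+0
    (7,0)@(15, 1): e=[-108,0,180] → ·  [on edge]
    (6,1)@(13, 3): e=[-84,0,156] → ·  [on edge]
    (1,2)@(3, 5): e=[4,48,20] → █
    (2,2)@(5, 5): e=[-12,36,48] → ·
    (5,2)@(11, 5): e=[-60,0,132] → ·  [on edge]
    (1,3)@(3, 7): e=[12,36,24] → █
    (2,3)@(5, 7): e=[-4,24,52] → ·
    (4,3)@(9, 7): e=[-36,0,108] → ·  [on edge]
    (0,4)@(1, 9): e=[36,36,0] → █  [on edge]
    (2,4)@(5, 9): e=[4,12,56] → █
    (3,4)@(7, 9): e=[-12,0,84] → ·  [on edge]
    (0,5)@(1, 11): e=[44,24,4] → █
    (2,5)@(5, 11): e=[12,0,60] → ·  [on edge]
    (1,6)@(3, 13): e=[36,0,36] → ·  [on edge]
    (0,7)@(1, 15): e=[60,0,12] → ·  [on edge]
  covered (8 px):
    · · · · · · · ·
    · · · · · · · ·
    · █ · · · · · ·
    · █ · · · · · ·
    █ █ █ · · · · ·
    █ █ · · · · · ·
    █ · · · · · · ·
    · · · · · · · ·
    · · · · · · · ·
    · · · · · · · ·
T1:
  2·area = 48
  edge (4, 4)→(8, 6): d=(4,2) right/bottom  bias=-1
  edge (8, 6)→(0, 14): d=(-8,8) right/bottom  bias=-1
  edge (0, 14)→(4, 4): d=(4,-10) top-left  bias=+0
    (6,0)@(13, 1): e=[-30,0,78] → ·  [on edge]
    (5,1)@(11, 3): e=[-18,0,66] → ·  [on edge]
    (2,2)@(5, 5): e=[2,32,14] → █
    (3,2)@(7, 5): e=[-2,16,34] → ·
    (4,2)@(9, 5): e=[-6,0,54] → ·  [on edge]
    (1,3)@(3, 7): e=[14,32,2] → █
    (3,3)@(7, 7): e=[6,0,42] → ·  [on edge]
    (1,4)@(3, 9): e=[22,16,10] → █
    (2,4)@(5, 9): e=[18,0,30] → ·  [on edge]
    (1,5)@(3, 11): e=[30,0,18] → ·  [on edge]
    (0,6)@(1, 13): e=[42,0,6] → ·  [on edge]
  covered (4 px):
    · · · · · · · ·
    · · · · · · · ·
    · · █ · · · · ·
    · █ █ · · · · ·
    · █ · · · · · ·
    · · · · · · · ·
    · · · · · · · ·
    · · · · · · · ·
    · · · · · · · ·
    · · · · · · · ·
T2:
  2·area = 12  (B↔C swapped to make it positive)
  edge (4, 12)→(12, 10): d=(8,-2) top-left  bias=+0
  edge (12, 10)→(10, 12): d=(-2,2) right/bottom  bias=-1
  edge (10, 12)→(4, 12): d=(-6,0) right/bottom  bias=-1
    (7,3)@(15, 7): e=[-18,0,30] → ·  [on edge]
    (6,4)@(13, 9): e=[-6,0,18] → ·  [on edge]
    (4,5)@(9, 11): e=[2,4,6] → █
    (5,5)@(11, 11): e=[6,0,6] → ·  [on edge]
    (4,6)@(9, 13): e=[18,0,-6] → ·  [on edge]
    (3,7)@(7, 15): e=[30,0,-18] → ·  [on edge]
    (2,8)@(5, 17): e=[42,0,-30] → ·  [on edge]
    (1,9)@(3, 19): e=[54,0,-42] → ·  [on edge]
  covered (1 px):
    · · · · · · · ·
    · · · · · · · ·
    · · · · · · · ·
    · · · · · · · ·
    · · · · · · · ·
    · · · · █ · · ·
    · · · · · · · ·
    · · · · · · · ·
    · · · · · · · ·
    · · · · · · · ·

Result: 13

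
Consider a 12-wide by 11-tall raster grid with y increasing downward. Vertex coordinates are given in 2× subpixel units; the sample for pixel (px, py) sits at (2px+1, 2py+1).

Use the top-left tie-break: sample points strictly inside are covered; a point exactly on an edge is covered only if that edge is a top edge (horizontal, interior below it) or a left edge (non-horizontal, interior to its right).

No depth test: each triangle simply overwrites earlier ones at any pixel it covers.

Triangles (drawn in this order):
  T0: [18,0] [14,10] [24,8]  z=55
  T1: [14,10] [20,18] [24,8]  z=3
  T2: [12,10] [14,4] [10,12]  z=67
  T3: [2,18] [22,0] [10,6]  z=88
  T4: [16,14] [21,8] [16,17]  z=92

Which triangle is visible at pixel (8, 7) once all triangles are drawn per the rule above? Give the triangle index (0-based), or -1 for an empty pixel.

T0:
  2·area = 92  (B↔C swapped to make it positive)
  edge (18, 0)→(24, 8): d=(6,8) right/bottom  bias=-1
  edge (24, 8)→(14, 10): d=(-10,2) right/bottom  bias=-1
  edge (14, 10)→(18, 0): d=(4,-10) top-left  bias=+0
    (8,1)@(17, 3): e=[26,64,2] → #
    (9,1)@(19, 3): e=[10,60,22] → #
    (10,1)@(21, 3): e=[-6,56,42] → ·
    (8,2)@(17, 5): e=[38,44,10] → #
    (10,2)@(21, 5): e=[6,36,50] → #
    (11,2)@(23, 5): e=[-10,32,70] → ·
    (8,3)@(17, 7): e=[50,24,18] → #
    (11,3)@(23, 7): e=[2,12,78] → #
    (7,4)@(15, 9): e=[78,8,6] → #
    (9,4)@(19, 9): e=[46,0,46] → ·  [on edge]
    (10,4)@(21, 9): e=[30,-4,66] → ·
    (11,4)@(23, 9): e=[14,-8,86] → ·
    (4,5)@(9, 11): e=[138,0,-46] → ·  [on edge]
  covered (11 px):
    · · · · · · · · · · · ·
    · · · · · · · · # # · ·
    · · · · · · · · # # # ·
    · · · · · · · · # # # #
    · · · · · · · # # · · ·
    · · · · · · · · · · · ·
    · · · · · · · · · · · ·
    · · · · · · · · · · · ·
    · · · · · · · · · · · ·
    · · · · · · · · · · · ·
    · · · · · · · · · · · ·
T1:
  2·area = 92  (B↔C swapped to make it positive)
  edge (14, 10)→(24, 8): d=(10,-2) top-left  bias=+0
  edge (24, 8)→(20, 18): d=(-4,10) right/bottom  bias=-1
  edge (20, 18)→(14, 10): d=(-6,-8) top-left  bias=+0
    (9,4)@(19, 9): e=[0,46,46] → #  [on edge]
    (10,4)@(21, 9): e=[4,26,62] → #
    (11,4)@(23, 9): e=[8,6,78] → #
    (4,5)@(9, 11): e=[0,138,-46] → ·  [on edge]
    (7,5)@(15, 11): e=[12,78,2] → #
    (8,5)@(17, 11): e=[16,58,18] → #
    (11,5)@(23, 11): e=[28,-2,66] → ·
    (7,6)@(15, 13): e=[32,70,-10] → ·
    (8,6)@(17, 13): e=[36,50,6] → #
    (11,6)@(23, 13): e=[48,-10,54] → ·
    (8,7)@(17, 15): e=[56,42,-6] → ·
    (9,7)@(19, 15): e=[60,22,10] → #
  covered (12 px):
    · · · · · · · · · · · ·
    · · · · · · · · · · · ·
    · · · · · · · · · · · ·
    · · · · · · · · · · · ·
    · · · · · · · · · # # #
    · · · · · · · # # # # ·
    · · · · · · · · # # # ·
    · · · · · · · · · # # ·
    · · · · · · · · · · · ·
    · · · · · · · · · · · ·
    · · · · · · · · · · · ·
T2:
  2·area = 8  (B↔C swapped to make it positive)
  edge (12, 10)→(10, 12): d=(-2,2) right/bottom  bias=-1
  edge (10, 12)→(14, 4): d=(4,-8) top-left  bias=+0
  edge (14, 4)→(12, 10): d=(-2,6) right/bottom  bias=-1
    (7,0)@(15, 1): e=[12,-4,0] → ·  [on edge]
    (10,0)@(21, 1): e=[0,44,-36] → ·  [on edge]
    (9,1)@(19, 3): e=[0,36,-28] → ·  [on edge]
    (8,2)@(17, 5): e=[0,28,-20] → ·  [on edge]
    (6,3)@(13, 7): e=[4,4,0] → ·  [on edge]
    (7,3)@(15, 7): e=[0,20,-12] → ·  [on edge]
    (6,4)@(13, 9): e=[0,12,-4] → ·  [on edge]
    (5,5)@(11, 11): e=[0,4,4] → ·  [on edge]
    (4,6)@(9, 13): e=[0,-4,12] → ·  [on edge]
    (5,6)@(11, 13): e=[-4,12,0] → ·  [on edge]
    (3,7)@(7, 15): e=[0,-12,20] → ·  [on edge]
    (2,8)@(5, 17): e=[0,-20,28] → ·  [on edge]
    (1,9)@(3, 19): e=[0,-28,36] → ·  [on edge]
    (4,9)@(9, 19): e=[-12,20,0] → ·  [on edge]
    (0,10)@(1, 21): e=[0,-36,44] → ·  [on edge]
  covered (0 px):
    · · · · · · · · · · · ·
    · · · · · · · · · · · ·
    · · · · · · · · · · · ·
    · · · · · · · · · · · ·
    · · · · · · · · · · · ·
    · · · · · · · · · · · ·
    · · · · · · · · · · · ·
    · · · · · · · · · · · ·
    · · · · · · · · · · · ·
    · · · · · · · · · · · ·
    · · · · · · · · · · · ·
T3:
  2·area = 96  (B↔C swapped to make it positive)
  edge (2, 18)→(10, 6): d=(8,-12) top-left  bias=+0
  edge (10, 6)→(22, 0): d=(12,-6) top-left  bias=+0
  edge (22, 0)→(2, 18): d=(-20,18) right/bottom  bias=-1
    (8,1)@(17, 3): e=[60,6,30] → #
    (9,1)@(19, 3): e=[84,18,-6] → ·
    (6,2)@(13, 5): e=[28,6,62] → #
    (7,2)@(15, 5): e=[52,18,26] → #
    (8,2)@(17, 5): e=[76,30,-10] → ·
    (5,3)@(11, 7): e=[20,18,58] → #
    (7,3)@(15, 7): e=[68,42,-14] → ·
    (4,4)@(9, 9): e=[12,30,54] → #
    (6,4)@(13, 9): e=[60,54,-18] → ·
    (3,5)@(7, 11): e=[4,42,50] → #
    (5,5)@(11, 11): e=[52,66,-22] → ·
    (3,6)@(7, 13): e=[20,66,10] → #
  covered (12 px):
    · · · · · · · · · · · ·
    · · · · · · · · # · · ·
    · · · · · · # # · · · ·
    · · · · · # # · · · · ·
    · · · · # # · · · · · ·
    · · · # # · · · · · · ·
    · · · # · · · · · · · ·
    · · # · · · · · · · · ·
    · # · · · · · · · · · ·
    · · · · · · · · · · · ·
    · · · · · · · · · · · ·
T4:
  2·area = 15
  edge (16, 14)→(21, 8): d=(5,-6) top-left  bias=+0
  edge (21, 8)→(16, 17): d=(-5,9) right/bottom  bias=-1
  edge (16, 17)→(16, 14): d=(0,-3) top-left  bias=+0
    (9,5)@(19, 11): e=[3,3,9] → #
    (10,5)@(21, 11): e=[15,-15,15] → ·
    (8,6)@(17, 13): e=[1,11,3] → #
    (9,6)@(19, 13): e=[13,-7,9] → ·
    (8,7)@(17, 15): e=[11,1,3] → #
    (9,7)@(19, 15): e=[23,-17,9] → ·
    (8,8)@(17, 17): e=[21,-9,3] → ·
  covered (3 px):
    · · · · · · · · · · · ·
    · · · · · · · · · · · ·
    · · · · · · · · · · · ·
    · · · · · · · · · · · ·
    · · · · · · · · · · · ·
    · · · · · · · · · # · ·
    · · · · · · · · # · · ·
    · · · · · · · · # · · ·
    · · · · · · · · · · · ·
    · · · · · · · · · · · ·
    · · · · · · · · · · · ·

Z-buffer (winner per pixel, '.' = empty):
  . . . . . . . . . . . .
  . . . . . . . . 3 0 . .
  . . . . . . 3 3 0 0 0 .
  . . . . . 3 3 . 0 0 0 0
  . . . . 3 3 . 0 0 1 1 1
  . . . 3 3 . . 1 1 4 1 .
  . . . 3 . . . . 4 1 1 .
  . . 3 . . . . . 4 1 1 .
  . 3 . . . . . . . . . .
  . . . . . . . . . . . .
  . . . . . . . . . . . .

Answer: 4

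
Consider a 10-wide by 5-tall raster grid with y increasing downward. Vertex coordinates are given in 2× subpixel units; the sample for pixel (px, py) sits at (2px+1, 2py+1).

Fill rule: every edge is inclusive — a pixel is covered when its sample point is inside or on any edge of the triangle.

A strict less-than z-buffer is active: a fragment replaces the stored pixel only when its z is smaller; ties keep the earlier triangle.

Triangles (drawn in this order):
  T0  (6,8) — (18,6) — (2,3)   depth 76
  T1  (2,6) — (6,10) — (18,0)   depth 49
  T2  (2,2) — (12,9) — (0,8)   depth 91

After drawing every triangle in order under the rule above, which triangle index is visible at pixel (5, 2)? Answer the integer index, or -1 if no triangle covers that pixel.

T0:
  2·area = 68  (B↔C swapped to make it positive)
  edge (6, 8)→(2, 3): d=(-4,-5) inclusive
  edge (2, 3)→(18, 6): d=(16,3) inclusive
  edge (18, 6)→(6, 8): d=(-12,2) inclusive
    (2,2)@(5, 5): e=[7,23,38] → █
    (3,2)@(7, 5): e=[17,17,34] → █
    (4,2)@(9, 5): e=[27,11,30] → █
    (5,2)@(11, 5): e=[37,5,26] → █
    (6,2)@(13, 5): e=[47,-1,22] → ·
    (2,3)@(5, 7): e=[-1,55,14] → ·
    (3,3)@(7, 7): e=[9,49,10] → █
    (6,3)@(13, 7): e=[39,31,-2] → ·
    (3,4)@(7, 9): e=[1,81,-14] → ·
    (4,4)@(9, 9): e=[11,75,-18] → ·
    (5,4)@(11, 9): e=[21,69,-22] → ·
  covered (7 px):
    · · · · · · · · · ·
    · · · · · · · · · ·
    · · █ █ █ █ · · · ·
    · · · █ █ █ · · · ·
    · · · · · · · · · ·
T1:
  2·area = 88  (B↔C swapped to make it positive)
  edge (2, 6)→(18, 0): d=(16,-6) inclusive
  edge (18, 0)→(6, 10): d=(-12,10) inclusive
  edge (6, 10)→(2, 6): d=(-4,-4) inclusive
    (5,1)@(11, 3): e=[6,34,48] → █
    (6,1)@(13, 3): e=[18,14,56] → █
    (7,1)@(15, 3): e=[30,-6,64] → ·
    (0,2)@(1, 5): e=[-22,110,0] → ·  [on edge]
    (2,2)@(5, 5): e=[2,70,16] → █
    (3,2)@(7, 5): e=[14,50,24] → █
    (4,2)@(9, 5): e=[26,30,32] → █
    (6,2)@(13, 5): e=[50,-10,48] → ·
    (1,3)@(3, 7): e=[22,66,0] → █  [on edge]
    (5,3)@(11, 7): e=[70,-14,32] → ·
    (1,4)@(3, 9): e=[54,42,-8] → ·
    (2,4)@(5, 9): e=[66,22,0] → █  [on edge]
  covered (12 px):
    · · · · · · · · · ·
    · · · · · █ █ · · ·
    · · █ █ █ █ · · · ·
    · █ █ █ █ · · · · ·
    · · █ █ · · · · · ·
T2:
  2·area = 74
  edge (2, 2)→(12, 9): d=(10,7) inclusive
  edge (12, 9)→(0, 8): d=(-12,-1) inclusive
  edge (0, 8)→(2, 2): d=(2,-6) inclusive
    (1,1)@(3, 3): e=[3,63,8] → █
    (2,1)@(5, 3): e=[-11,65,20] → ·
    (0,2)@(1, 5): e=[37,37,0] → █  [on edge]
    (2,2)@(5, 5): e=[9,41,24] → █
    (3,2)@(7, 5): e=[-5,43,36] → ·
    (0,3)@(1, 7): e=[57,13,4] → █
    (3,3)@(7, 7): e=[15,19,40] → █
    (4,3)@(9, 7): e=[1,21,52] → █
    (5,3)@(11, 7): e=[-13,23,64] → ·
    (0,4)@(1, 9): e=[77,-11,8] → ·
    (1,4)@(3, 9): e=[63,-9,20] → ·
    (2,4)@(5, 9): e=[49,-7,32] → ·
  covered (9 px):
    · · · · · · · · · ·
    · █ · · · · · · · ·
    █ █ █ · · · · · · ·
    █ █ █ █ █ · · · · ·
    · · · · · · · · · ·

Z-buffer (winner per pixel, '.' = empty):
  . . . . . . . . . .
  . 2 . . . 1 1 . . .
  2 2 1 1 1 1 . . . .
  2 1 1 1 1 0 . . . .
  . . 1 1 . . . . . .

Answer: 1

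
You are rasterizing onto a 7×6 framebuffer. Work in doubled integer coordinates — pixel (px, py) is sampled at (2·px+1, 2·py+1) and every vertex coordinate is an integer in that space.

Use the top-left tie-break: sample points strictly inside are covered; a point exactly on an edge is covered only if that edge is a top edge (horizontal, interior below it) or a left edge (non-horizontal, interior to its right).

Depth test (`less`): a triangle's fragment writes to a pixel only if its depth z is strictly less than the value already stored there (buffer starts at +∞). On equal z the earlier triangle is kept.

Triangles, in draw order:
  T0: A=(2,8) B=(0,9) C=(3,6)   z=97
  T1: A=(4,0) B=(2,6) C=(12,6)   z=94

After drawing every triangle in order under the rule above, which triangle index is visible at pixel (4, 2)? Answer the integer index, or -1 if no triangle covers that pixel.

T0:
  2·area = 3
  edge (2, 8)→(0, 9): d=(-2,1) right/bottom  bias=-1
  edge (0, 9)→(3, 6): d=(3,-3) top-left  bias=+0
  edge (3, 6)→(2, 8): d=(-1,2) right/bottom  bias=-1
  covered (0 px):
    · · · · · · ·
    · · · · · · ·
    · · · · · · ·
    · · · · · · ·
    · · · · · · ·
    · · · · · · ·
T1:
  2·area = 60  (B↔C swapped to make it positive)
  edge (4, 0)→(12, 6): d=(8,6) right/bottom  bias=-1
  edge (12, 6)→(2, 6): d=(-10,0) right/bottom  bias=-1
  edge (2, 6)→(4, 0): d=(2,-6) top-left  bias=+0
    (2,0)@(5, 1): e=[2,50,8] → #
    (3,0)@(7, 1): e=[-10,50,20] → ·
    (1,1)@(3, 3): e=[30,30,0] → #  [on edge]
    (3,1)@(7, 3): e=[6,30,24] → #
    (4,1)@(9, 3): e=[-6,30,36] → ·
    (1,2)@(3, 5): e=[46,10,4] → #
    (4,2)@(9, 5): e=[10,10,40] → #
    (5,2)@(11, 5): e=[-2,10,52] → ·
    (1,3)@(3, 7): e=[62,-10,8] → ·
    (2,3)@(5, 7): e=[50,-10,20] → ·
    (3,3)@(7, 7): e=[38,-10,32] → ·
    (4,3)@(9, 7): e=[26,-10,44] → ·
    (0,4)@(1, 9): e=[90,-30,0] → ·  [on edge]
  covered (8 px):
    · · # · · · ·
    · # # # · · ·
    · # # # # · ·
    · · · · · · ·
    · · · · · · ·
    · · · · · · ·

Z-buffer (winner per pixel, '.' = empty):
  . . 1 . . . .
  . 1 1 1 . . .
  . 1 1 1 1 . .
  . . . . . . .
  . . . . . . .
  . . . . . . .

Final: 1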